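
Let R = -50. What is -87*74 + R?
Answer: -6488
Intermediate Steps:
-87*74 + R = -87*74 - 50 = -6438 - 50 = -6488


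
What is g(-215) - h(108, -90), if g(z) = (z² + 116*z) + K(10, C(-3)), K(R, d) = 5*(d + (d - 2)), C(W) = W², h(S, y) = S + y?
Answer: 21347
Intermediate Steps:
K(R, d) = -10 + 10*d (K(R, d) = 5*(d + (-2 + d)) = 5*(-2 + 2*d) = -10 + 10*d)
g(z) = 80 + z² + 116*z (g(z) = (z² + 116*z) + (-10 + 10*(-3)²) = (z² + 116*z) + (-10 + 10*9) = (z² + 116*z) + (-10 + 90) = (z² + 116*z) + 80 = 80 + z² + 116*z)
g(-215) - h(108, -90) = (80 + (-215)² + 116*(-215)) - (108 - 90) = (80 + 46225 - 24940) - 1*18 = 21365 - 18 = 21347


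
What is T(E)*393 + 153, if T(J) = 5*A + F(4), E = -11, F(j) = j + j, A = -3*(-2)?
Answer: 15087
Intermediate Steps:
A = 6
F(j) = 2*j
T(J) = 38 (T(J) = 5*6 + 2*4 = 30 + 8 = 38)
T(E)*393 + 153 = 38*393 + 153 = 14934 + 153 = 15087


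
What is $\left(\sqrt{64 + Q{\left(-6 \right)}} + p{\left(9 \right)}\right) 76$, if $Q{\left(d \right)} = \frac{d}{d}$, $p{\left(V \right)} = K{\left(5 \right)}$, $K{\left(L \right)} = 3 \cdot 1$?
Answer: $228 + 76 \sqrt{65} \approx 840.73$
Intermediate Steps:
$K{\left(L \right)} = 3$
$p{\left(V \right)} = 3$
$Q{\left(d \right)} = 1$
$\left(\sqrt{64 + Q{\left(-6 \right)}} + p{\left(9 \right)}\right) 76 = \left(\sqrt{64 + 1} + 3\right) 76 = \left(\sqrt{65} + 3\right) 76 = \left(3 + \sqrt{65}\right) 76 = 228 + 76 \sqrt{65}$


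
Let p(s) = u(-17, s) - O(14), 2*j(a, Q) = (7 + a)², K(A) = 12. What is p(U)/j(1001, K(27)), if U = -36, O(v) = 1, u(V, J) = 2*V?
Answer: -5/72576 ≈ -6.8893e-5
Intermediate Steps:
j(a, Q) = (7 + a)²/2
p(s) = -35 (p(s) = 2*(-17) - 1*1 = -34 - 1 = -35)
p(U)/j(1001, K(27)) = -35*2/(7 + 1001)² = -35/((½)*1008²) = -35/((½)*1016064) = -35/508032 = -35*1/508032 = -5/72576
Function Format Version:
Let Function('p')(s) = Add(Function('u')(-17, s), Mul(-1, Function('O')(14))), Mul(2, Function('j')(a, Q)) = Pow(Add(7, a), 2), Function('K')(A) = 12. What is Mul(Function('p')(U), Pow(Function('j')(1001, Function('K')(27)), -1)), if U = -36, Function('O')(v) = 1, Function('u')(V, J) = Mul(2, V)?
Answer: Rational(-5, 72576) ≈ -6.8893e-5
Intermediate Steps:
Function('j')(a, Q) = Mul(Rational(1, 2), Pow(Add(7, a), 2))
Function('p')(s) = -35 (Function('p')(s) = Add(Mul(2, -17), Mul(-1, 1)) = Add(-34, -1) = -35)
Mul(Function('p')(U), Pow(Function('j')(1001, Function('K')(27)), -1)) = Mul(-35, Pow(Mul(Rational(1, 2), Pow(Add(7, 1001), 2)), -1)) = Mul(-35, Pow(Mul(Rational(1, 2), Pow(1008, 2)), -1)) = Mul(-35, Pow(Mul(Rational(1, 2), 1016064), -1)) = Mul(-35, Pow(508032, -1)) = Mul(-35, Rational(1, 508032)) = Rational(-5, 72576)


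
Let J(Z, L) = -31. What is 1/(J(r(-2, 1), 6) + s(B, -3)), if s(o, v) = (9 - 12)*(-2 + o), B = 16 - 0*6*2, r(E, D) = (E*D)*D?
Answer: -1/73 ≈ -0.013699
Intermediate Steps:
r(E, D) = E*D² (r(E, D) = (D*E)*D = E*D²)
B = 16 (B = 16 - 0*2 = 16 - 1*0 = 16 + 0 = 16)
s(o, v) = 6 - 3*o (s(o, v) = -3*(-2 + o) = 6 - 3*o)
1/(J(r(-2, 1), 6) + s(B, -3)) = 1/(-31 + (6 - 3*16)) = 1/(-31 + (6 - 48)) = 1/(-31 - 42) = 1/(-73) = -1/73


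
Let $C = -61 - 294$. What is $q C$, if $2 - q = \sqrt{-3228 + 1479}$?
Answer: $-710 + 355 i \sqrt{1749} \approx -710.0 + 14846.0 i$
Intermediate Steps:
$C = -355$ ($C = -61 - 294 = -355$)
$q = 2 - i \sqrt{1749}$ ($q = 2 - \sqrt{-3228 + 1479} = 2 - \sqrt{-1749} = 2 - i \sqrt{1749} \approx 2.0 - 41.821 i$)
$q C = \left(2 - i \sqrt{1749}\right) \left(-355\right) = -710 + 355 i \sqrt{1749}$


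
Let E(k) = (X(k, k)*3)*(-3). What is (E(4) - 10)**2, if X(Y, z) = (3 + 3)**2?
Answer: 111556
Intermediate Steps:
X(Y, z) = 36 (X(Y, z) = 6**2 = 36)
E(k) = -324 (E(k) = (36*3)*(-3) = 108*(-3) = -324)
(E(4) - 10)**2 = (-324 - 10)**2 = (-334)**2 = 111556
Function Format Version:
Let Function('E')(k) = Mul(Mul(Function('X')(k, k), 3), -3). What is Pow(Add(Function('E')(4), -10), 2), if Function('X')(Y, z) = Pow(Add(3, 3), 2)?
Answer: 111556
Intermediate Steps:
Function('X')(Y, z) = 36 (Function('X')(Y, z) = Pow(6, 2) = 36)
Function('E')(k) = -324 (Function('E')(k) = Mul(Mul(36, 3), -3) = Mul(108, -3) = -324)
Pow(Add(Function('E')(4), -10), 2) = Pow(Add(-324, -10), 2) = Pow(-334, 2) = 111556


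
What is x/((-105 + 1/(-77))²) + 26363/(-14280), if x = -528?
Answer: -442101545027/233418723720 ≈ -1.8940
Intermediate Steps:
x/((-105 + 1/(-77))²) + 26363/(-14280) = -528/(-105 + 1/(-77))² + 26363/(-14280) = -528/(-105 - 1/77)² + 26363*(-1/14280) = -528/((-8086/77)²) - 26363/14280 = -528/65383396/5929 - 26363/14280 = -528*5929/65383396 - 26363/14280 = -782628/16345849 - 26363/14280 = -442101545027/233418723720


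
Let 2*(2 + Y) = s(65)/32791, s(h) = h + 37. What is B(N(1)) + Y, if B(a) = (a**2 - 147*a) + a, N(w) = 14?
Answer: -60663299/32791 ≈ -1850.0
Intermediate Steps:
s(h) = 37 + h
Y = -65531/32791 (Y = -2 + ((37 + 65)/32791)/2 = -2 + (102*(1/32791))/2 = -2 + (1/2)*(102/32791) = -2 + 51/32791 = -65531/32791 ≈ -1.9984)
B(a) = a**2 - 146*a
B(N(1)) + Y = 14*(-146 + 14) - 65531/32791 = 14*(-132) - 65531/32791 = -1848 - 65531/32791 = -60663299/32791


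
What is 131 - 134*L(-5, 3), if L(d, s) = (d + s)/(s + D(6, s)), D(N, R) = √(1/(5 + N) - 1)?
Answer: 23123/109 - 268*I*√110/109 ≈ 212.14 - 25.787*I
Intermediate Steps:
D(N, R) = √(-1 + 1/(5 + N))
L(d, s) = (d + s)/(s + I*√110/11) (L(d, s) = (d + s)/(s + √((-4 - 1*6)/(5 + 6))) = (d + s)/(s + √((-4 - 6)/11)) = (d + s)/(s + √((1/11)*(-10))) = (d + s)/(s + √(-10/11)) = (d + s)/(s + I*√110/11))
131 - 134*L(-5, 3) = 131 - 1474*(-5 + 3)/(11*3 + I*√110) = 131 - 1474*(-2)/(33 + I*√110) = 131 - (-2948)/(33 + I*√110) = 131 + 2948/(33 + I*√110)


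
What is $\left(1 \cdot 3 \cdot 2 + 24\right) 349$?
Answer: $10470$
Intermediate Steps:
$\left(1 \cdot 3 \cdot 2 + 24\right) 349 = \left(3 \cdot 2 + 24\right) 349 = \left(6 + 24\right) 349 = 30 \cdot 349 = 10470$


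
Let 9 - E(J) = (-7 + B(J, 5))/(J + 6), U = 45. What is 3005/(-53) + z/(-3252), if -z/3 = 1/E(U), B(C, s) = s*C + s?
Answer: -768748417/13558672 ≈ -56.698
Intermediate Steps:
B(C, s) = s + C*s (B(C, s) = C*s + s = s + C*s)
E(J) = 9 - (-2 + 5*J)/(6 + J) (E(J) = 9 - (-7 + 5*(1 + J))/(J + 6) = 9 - (-7 + (5 + 5*J))/(6 + J) = 9 - (-2 + 5*J)/(6 + J))
z = -153/236 (z = -3*(6 + 45)/(4*(14 + 45)) = -3/(4*59/51) = -3/(4*(1/51)*59) = -3/236/51 = -3*51/236 = -153/236 ≈ -0.64830)
3005/(-53) + z/(-3252) = 3005/(-53) - 153/236/(-3252) = 3005*(-1/53) - 153/236*(-1/3252) = -3005/53 + 51/255824 = -768748417/13558672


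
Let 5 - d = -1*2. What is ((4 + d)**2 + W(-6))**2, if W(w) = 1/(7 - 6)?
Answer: 14884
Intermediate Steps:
d = 7 (d = 5 - (-1)*2 = 5 - 1*(-2) = 5 + 2 = 7)
W(w) = 1 (W(w) = 1/1 = 1)
((4 + d)**2 + W(-6))**2 = ((4 + 7)**2 + 1)**2 = (11**2 + 1)**2 = (121 + 1)**2 = 122**2 = 14884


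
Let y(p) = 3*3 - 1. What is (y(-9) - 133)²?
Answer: 15625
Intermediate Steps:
y(p) = 8 (y(p) = 9 - 1 = 8)
(y(-9) - 133)² = (8 - 133)² = (-125)² = 15625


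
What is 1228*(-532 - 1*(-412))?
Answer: -147360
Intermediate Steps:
1228*(-532 - 1*(-412)) = 1228*(-532 + 412) = 1228*(-120) = -147360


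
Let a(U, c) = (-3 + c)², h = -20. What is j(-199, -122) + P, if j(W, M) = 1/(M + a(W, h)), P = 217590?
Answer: 88559131/407 ≈ 2.1759e+5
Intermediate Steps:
j(W, M) = 1/(529 + M) (j(W, M) = 1/(M + (-3 - 20)²) = 1/(M + (-23)²) = 1/(M + 529) = 1/(529 + M))
j(-199, -122) + P = 1/(529 - 122) + 217590 = 1/407 + 217590 = 88559131/407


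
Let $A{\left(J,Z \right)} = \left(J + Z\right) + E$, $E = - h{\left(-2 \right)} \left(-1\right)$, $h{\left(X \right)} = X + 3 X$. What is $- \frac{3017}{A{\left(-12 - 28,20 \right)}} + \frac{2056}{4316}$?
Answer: $\frac{467105}{4316} \approx 108.23$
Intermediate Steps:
$h{\left(X \right)} = 4 X$
$E = -8$ ($E = - 4 \left(-2\right) \left(-1\right) = \left(-1\right) \left(-8\right) \left(-1\right) = 8 \left(-1\right) = -8$)
$A{\left(J,Z \right)} = -8 + J + Z$ ($A{\left(J,Z \right)} = \left(J + Z\right) - 8 = -8 + J + Z$)
$- \frac{3017}{A{\left(-12 - 28,20 \right)}} + \frac{2056}{4316} = - \frac{3017}{-8 - 40 + 20} + \frac{2056}{4316} = - \frac{3017}{-8 - 40 + 20} + 2056 \cdot \frac{1}{4316} = - \frac{3017}{-28} + \frac{514}{1079} = \left(-3017\right) \left(- \frac{1}{28}\right) + \frac{514}{1079} = \frac{431}{4} + \frac{514}{1079} = \frac{467105}{4316}$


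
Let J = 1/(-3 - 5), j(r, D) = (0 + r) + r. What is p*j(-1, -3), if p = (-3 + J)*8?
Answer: 50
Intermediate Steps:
j(r, D) = 2*r (j(r, D) = r + r = 2*r)
J = -1/8 (J = 1/(-8) = -1/8 ≈ -0.12500)
p = -25 (p = (-3 - 1/8)*8 = -25/8*8 = -25)
p*j(-1, -3) = -50*(-1) = -25*(-2) = 50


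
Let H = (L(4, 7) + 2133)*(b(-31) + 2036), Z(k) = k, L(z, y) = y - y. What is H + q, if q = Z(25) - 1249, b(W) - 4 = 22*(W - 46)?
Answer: 736794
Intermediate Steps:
L(z, y) = 0
b(W) = -1008 + 22*W (b(W) = 4 + 22*(W - 46) = 4 + 22*(-46 + W) = 4 + (-1012 + 22*W) = -1008 + 22*W)
q = -1224 (q = 25 - 1249 = -1224)
H = 738018 (H = (0 + 2133)*((-1008 + 22*(-31)) + 2036) = 2133*((-1008 - 682) + 2036) = 2133*(-1690 + 2036) = 2133*346 = 738018)
H + q = 738018 - 1224 = 736794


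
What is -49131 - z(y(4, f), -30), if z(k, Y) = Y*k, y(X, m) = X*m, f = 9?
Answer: -48051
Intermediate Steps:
-49131 - z(y(4, f), -30) = -49131 - (-30)*4*9 = -49131 - (-30)*36 = -49131 - 1*(-1080) = -49131 + 1080 = -48051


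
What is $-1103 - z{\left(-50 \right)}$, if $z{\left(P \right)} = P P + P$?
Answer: $-3553$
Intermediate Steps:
$z{\left(P \right)} = P + P^{2}$ ($z{\left(P \right)} = P^{2} + P = P + P^{2}$)
$-1103 - z{\left(-50 \right)} = -1103 - - 50 \left(1 - 50\right) = -1103 - \left(-50\right) \left(-49\right) = -1103 - 2450 = -3553$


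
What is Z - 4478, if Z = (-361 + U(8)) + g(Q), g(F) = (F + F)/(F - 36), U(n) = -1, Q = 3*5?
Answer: -33890/7 ≈ -4841.4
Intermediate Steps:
Q = 15
g(F) = 2*F/(-36 + F) (g(F) = (2*F)/(-36 + F) = 2*F/(-36 + F))
Z = -2544/7 (Z = (-361 - 1) + 2*15/(-36 + 15) = -362 + 2*15/(-21) = -362 + 2*15*(-1/21) = -362 - 10/7 = -2544/7 ≈ -363.43)
Z - 4478 = -2544/7 - 4478 = -33890/7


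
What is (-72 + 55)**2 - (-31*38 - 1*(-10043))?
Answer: -8576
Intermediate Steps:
(-72 + 55)**2 - (-31*38 - 1*(-10043)) = (-17)**2 - (-1178 + 10043) = 289 - 1*8865 = 289 - 8865 = -8576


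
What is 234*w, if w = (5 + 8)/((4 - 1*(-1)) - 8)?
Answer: -1014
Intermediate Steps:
w = -13/3 (w = 13/((4 + 1) - 8) = 13/(5 - 8) = 13/(-3) = 13*(-⅓) = -13/3 ≈ -4.3333)
234*w = 234*(-13/3) = -1014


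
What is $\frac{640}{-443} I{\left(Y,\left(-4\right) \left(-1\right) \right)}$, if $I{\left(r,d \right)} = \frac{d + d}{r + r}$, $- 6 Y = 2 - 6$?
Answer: $- \frac{3840}{443} \approx -8.6682$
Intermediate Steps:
$Y = \frac{2}{3}$ ($Y = - \frac{2 - 6}{6} = \left(- \frac{1}{6}\right) \left(-4\right) = \frac{2}{3} \approx 0.66667$)
$I{\left(r,d \right)} = \frac{d}{r}$ ($I{\left(r,d \right)} = \frac{2 d}{2 r} = 2 d \frac{1}{2 r} = \frac{d}{r}$)
$\frac{640}{-443} I{\left(Y,\left(-4\right) \left(-1\right) \right)} = \frac{640}{-443} \frac{\left(-4\right) \left(-1\right)}{\frac{2}{3}} = 640 \left(- \frac{1}{443}\right) 4 \cdot \frac{3}{2} = \left(- \frac{640}{443}\right) 6 = - \frac{3840}{443}$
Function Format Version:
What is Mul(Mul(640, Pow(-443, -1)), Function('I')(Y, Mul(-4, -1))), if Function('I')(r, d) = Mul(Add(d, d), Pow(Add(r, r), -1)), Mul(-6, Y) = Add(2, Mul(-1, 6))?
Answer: Rational(-3840, 443) ≈ -8.6682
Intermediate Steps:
Y = Rational(2, 3) (Y = Mul(Rational(-1, 6), Add(2, Mul(-1, 6))) = Mul(Rational(-1, 6), Add(2, -6)) = Mul(Rational(-1, 6), -4) = Rational(2, 3) ≈ 0.66667)
Function('I')(r, d) = Mul(d, Pow(r, -1)) (Function('I')(r, d) = Mul(Mul(2, d), Pow(Mul(2, r), -1)) = Mul(Mul(2, d), Mul(Rational(1, 2), Pow(r, -1))) = Mul(d, Pow(r, -1)))
Mul(Mul(640, Pow(-443, -1)), Function('I')(Y, Mul(-4, -1))) = Mul(Mul(640, Pow(-443, -1)), Mul(Mul(-4, -1), Pow(Rational(2, 3), -1))) = Mul(Mul(640, Rational(-1, 443)), Mul(4, Rational(3, 2))) = Mul(Rational(-640, 443), 6) = Rational(-3840, 443)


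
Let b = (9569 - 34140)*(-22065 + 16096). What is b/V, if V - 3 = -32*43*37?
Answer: -146664299/50909 ≈ -2880.9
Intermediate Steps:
V = -50909 (V = 3 - 32*43*37 = 3 - 1376*37 = 3 - 50912 = -50909)
b = 146664299 (b = -24571*(-5969) = 146664299)
b/V = 146664299/(-50909) = 146664299*(-1/50909) = -146664299/50909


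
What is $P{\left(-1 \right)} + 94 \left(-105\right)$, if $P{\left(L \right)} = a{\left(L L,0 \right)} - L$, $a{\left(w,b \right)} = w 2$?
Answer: $-9867$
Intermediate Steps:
$a{\left(w,b \right)} = 2 w$
$P{\left(L \right)} = - L + 2 L^{2}$ ($P{\left(L \right)} = 2 L L - L = 2 L^{2} - L = - L + 2 L^{2}$)
$P{\left(-1 \right)} + 94 \left(-105\right) = - (-1 + 2 \left(-1\right)) + 94 \left(-105\right) = - (-1 - 2) - 9870 = \left(-1\right) \left(-3\right) - 9870 = 3 - 9870 = -9867$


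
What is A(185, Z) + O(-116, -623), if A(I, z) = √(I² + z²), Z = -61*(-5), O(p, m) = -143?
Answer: -143 + 5*√5090 ≈ 213.72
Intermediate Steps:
Z = 305
A(185, Z) + O(-116, -623) = √(185² + 305²) - 143 = √(34225 + 93025) - 143 = √127250 - 143 = 5*√5090 - 143 = -143 + 5*√5090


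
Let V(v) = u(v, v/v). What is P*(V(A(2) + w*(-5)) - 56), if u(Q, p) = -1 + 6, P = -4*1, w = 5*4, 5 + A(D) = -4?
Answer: 204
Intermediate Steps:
A(D) = -9 (A(D) = -5 - 4 = -9)
w = 20
P = -4
u(Q, p) = 5
V(v) = 5
P*(V(A(2) + w*(-5)) - 56) = -4*(5 - 56) = -4*(-51) = 204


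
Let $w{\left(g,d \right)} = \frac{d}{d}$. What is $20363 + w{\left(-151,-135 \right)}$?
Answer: $20364$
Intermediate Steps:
$w{\left(g,d \right)} = 1$
$20363 + w{\left(-151,-135 \right)} = 20363 + 1 = 20364$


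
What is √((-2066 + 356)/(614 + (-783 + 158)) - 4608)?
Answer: 3*I*√59862/11 ≈ 66.727*I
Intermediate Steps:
√((-2066 + 356)/(614 + (-783 + 158)) - 4608) = √(-1710/(614 - 625) - 4608) = √(-1710/(-11) - 4608) = √(-1710*(-1/11) - 4608) = √(1710/11 - 4608) = √(-48978/11) = 3*I*√59862/11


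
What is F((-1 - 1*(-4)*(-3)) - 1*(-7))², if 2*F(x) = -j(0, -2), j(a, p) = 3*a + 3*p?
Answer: 9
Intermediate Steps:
F(x) = 3 (F(x) = (-(3*0 + 3*(-2)))/2 = (-(0 - 6))/2 = (-1*(-6))/2 = (½)*6 = 3)
F((-1 - 1*(-4)*(-3)) - 1*(-7))² = 3² = 9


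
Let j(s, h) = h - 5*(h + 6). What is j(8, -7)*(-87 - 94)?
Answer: 362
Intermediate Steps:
j(s, h) = -30 - 4*h (j(s, h) = h - 5*(6 + h) = h + (-30 - 5*h) = -30 - 4*h)
j(8, -7)*(-87 - 94) = (-30 - 4*(-7))*(-87 - 94) = (-30 + 28)*(-181) = -2*(-181) = 362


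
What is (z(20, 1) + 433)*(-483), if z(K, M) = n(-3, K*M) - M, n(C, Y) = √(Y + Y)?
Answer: -208656 - 966*√10 ≈ -2.1171e+5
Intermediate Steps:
n(C, Y) = √2*√Y (n(C, Y) = √(2*Y) = √2*√Y)
z(K, M) = -M + √2*√(K*M) (z(K, M) = √2*√(K*M) - M = -M + √2*√(K*M))
(z(20, 1) + 433)*(-483) = ((-1*1 + √2*√(20*1)) + 433)*(-483) = ((-1 + √2*√20) + 433)*(-483) = ((-1 + √2*(2*√5)) + 433)*(-483) = ((-1 + 2*√10) + 433)*(-483) = (432 + 2*√10)*(-483) = -208656 - 966*√10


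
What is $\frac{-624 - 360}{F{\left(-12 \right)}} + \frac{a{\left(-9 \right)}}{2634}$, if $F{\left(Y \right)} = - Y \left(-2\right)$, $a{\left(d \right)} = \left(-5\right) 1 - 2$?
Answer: $\frac{107987}{2634} \approx 40.997$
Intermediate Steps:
$a{\left(d \right)} = -7$ ($a{\left(d \right)} = -5 - 2 = -7$)
$F{\left(Y \right)} = 2 Y$
$\frac{-624 - 360}{F{\left(-12 \right)}} + \frac{a{\left(-9 \right)}}{2634} = \frac{-624 - 360}{2 \left(-12\right)} - \frac{7}{2634} = - \frac{984}{-24} - \frac{7}{2634} = \left(-984\right) \left(- \frac{1}{24}\right) - \frac{7}{2634} = 41 - \frac{7}{2634} = \frac{107987}{2634}$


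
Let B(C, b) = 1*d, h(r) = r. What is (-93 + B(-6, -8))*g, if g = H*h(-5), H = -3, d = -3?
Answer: -1440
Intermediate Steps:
B(C, b) = -3 (B(C, b) = 1*(-3) = -3)
g = 15 (g = -3*(-5) = 15)
(-93 + B(-6, -8))*g = (-93 - 3)*15 = -96*15 = -1440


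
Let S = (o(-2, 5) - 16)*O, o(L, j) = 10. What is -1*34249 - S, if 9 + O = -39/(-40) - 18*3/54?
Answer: -686063/20 ≈ -34303.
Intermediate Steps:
O = -361/40 (O = -9 + (-39/(-40) - 18*3/54) = -9 + (-39*(-1/40) - 54*1/54) = -9 + (39/40 - 1) = -9 - 1/40 = -361/40 ≈ -9.0250)
S = 1083/20 (S = (10 - 16)*(-361/40) = -6*(-361/40) = 1083/20 ≈ 54.150)
-1*34249 - S = -1*34249 - 1*1083/20 = -34249 - 1083/20 = -686063/20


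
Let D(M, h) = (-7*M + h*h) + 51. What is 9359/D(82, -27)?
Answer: 9359/206 ≈ 45.432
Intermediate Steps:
D(M, h) = 51 + h**2 - 7*M (D(M, h) = (-7*M + h**2) + 51 = (h**2 - 7*M) + 51 = 51 + h**2 - 7*M)
9359/D(82, -27) = 9359/(51 + (-27)**2 - 7*82) = 9359/(51 + 729 - 574) = 9359/206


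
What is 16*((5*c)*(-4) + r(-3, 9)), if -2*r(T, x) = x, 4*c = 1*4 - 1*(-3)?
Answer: -632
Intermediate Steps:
c = 7/4 (c = (1*4 - 1*(-3))/4 = (4 + 3)/4 = (1/4)*7 = 7/4 ≈ 1.7500)
r(T, x) = -x/2
16*((5*c)*(-4) + r(-3, 9)) = 16*((5*(7/4))*(-4) - 1/2*9) = 16*((35/4)*(-4) - 9/2) = 16*(-35 - 9/2) = 16*(-79/2) = -632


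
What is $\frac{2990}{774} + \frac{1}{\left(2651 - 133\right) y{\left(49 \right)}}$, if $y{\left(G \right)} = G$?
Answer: $\frac{184456477}{47748834} \approx 3.8631$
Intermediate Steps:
$\frac{2990}{774} + \frac{1}{\left(2651 - 133\right) y{\left(49 \right)}} = \frac{2990}{774} + \frac{1}{\left(2651 - 133\right) 49} = 2990 \cdot \frac{1}{774} + \frac{1}{2518} \cdot \frac{1}{49} = \frac{1495}{387} + \frac{1}{2518} \cdot \frac{1}{49} = \frac{1495}{387} + \frac{1}{123382} = \frac{184456477}{47748834}$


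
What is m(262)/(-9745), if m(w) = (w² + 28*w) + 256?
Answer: -76236/9745 ≈ -7.8231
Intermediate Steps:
m(w) = 256 + w² + 28*w
m(262)/(-9745) = (256 + 262² + 28*262)/(-9745) = (256 + 68644 + 7336)*(-1/9745) = 76236*(-1/9745) = -76236/9745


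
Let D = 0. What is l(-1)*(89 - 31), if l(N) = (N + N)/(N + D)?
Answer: 116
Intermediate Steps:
l(N) = 2 (l(N) = (N + N)/(N + 0) = (2*N)/N = 2)
l(-1)*(89 - 31) = 2*(89 - 31) = 2*58 = 116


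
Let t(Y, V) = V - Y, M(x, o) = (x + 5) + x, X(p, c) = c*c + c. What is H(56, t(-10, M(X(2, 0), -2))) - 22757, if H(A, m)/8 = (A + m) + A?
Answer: -21741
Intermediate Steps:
X(p, c) = c + c² (X(p, c) = c² + c = c + c²)
M(x, o) = 5 + 2*x (M(x, o) = (5 + x) + x = 5 + 2*x)
H(A, m) = 8*m + 16*A (H(A, m) = 8*((A + m) + A) = 8*(m + 2*A) = 8*m + 16*A)
H(56, t(-10, M(X(2, 0), -2))) - 22757 = (8*((5 + 2*(0*(1 + 0))) - 1*(-10)) + 16*56) - 22757 = (8*((5 + 2*(0*1)) + 10) + 896) - 22757 = (8*((5 + 2*0) + 10) + 896) - 22757 = (8*((5 + 0) + 10) + 896) - 22757 = (8*(5 + 10) + 896) - 22757 = (8*15 + 896) - 22757 = (120 + 896) - 22757 = 1016 - 22757 = -21741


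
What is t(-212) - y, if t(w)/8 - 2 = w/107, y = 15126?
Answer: -1618466/107 ≈ -15126.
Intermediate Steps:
t(w) = 16 + 8*w/107 (t(w) = 16 + 8*(w/107) = 16 + 8*w/107)
t(-212) - y = (16 + (8/107)*(-212)) - 1*15126 = (16 - 1696/107) - 15126 = 16/107 - 15126 = -1618466/107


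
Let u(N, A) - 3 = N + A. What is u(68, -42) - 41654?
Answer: -41625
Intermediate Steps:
u(N, A) = 3 + A + N (u(N, A) = 3 + (N + A) = 3 + (A + N) = 3 + A + N)
u(68, -42) - 41654 = (3 - 42 + 68) - 41654 = 29 - 41654 = -41625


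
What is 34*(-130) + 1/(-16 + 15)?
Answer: -4421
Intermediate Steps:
34*(-130) + 1/(-16 + 15) = -4420 + 1/(-1) = -4420 - 1 = -4421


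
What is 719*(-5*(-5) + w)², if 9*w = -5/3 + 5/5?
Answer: 325655951/729 ≈ 4.4672e+5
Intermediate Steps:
w = -2/27 (w = (-5/3 + 5/5)/9 = (-5*⅓ + 5*(⅕))/9 = (-5/3 + 1)/9 = (⅑)*(-⅔) = -2/27 ≈ -0.074074)
719*(-5*(-5) + w)² = 719*(-5*(-5) - 2/27)² = 719*(25 - 2/27)² = 719*(673/27)² = 719*(452929/729) = 325655951/729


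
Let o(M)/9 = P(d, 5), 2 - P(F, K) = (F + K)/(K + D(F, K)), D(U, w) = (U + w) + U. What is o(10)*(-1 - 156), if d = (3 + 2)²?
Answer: -4239/2 ≈ -2119.5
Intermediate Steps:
d = 25 (d = 5² = 25)
D(U, w) = w + 2*U
P(F, K) = 2 - (F + K)/(2*F + 2*K) (P(F, K) = 2 - (F + K)/(K + (K + 2*F)) = 2 - (F + K)/(2*F + 2*K))
o(M) = 27/2 (o(M) = 9*(3/2) = 27/2)
o(10)*(-1 - 156) = 27*(-1 - 156)/2 = (27/2)*(-157) = -4239/2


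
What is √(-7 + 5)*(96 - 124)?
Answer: -28*I*√2 ≈ -39.598*I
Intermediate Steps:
√(-7 + 5)*(96 - 124) = √(-2)*(-28) = (I*√2)*(-28) = -28*I*√2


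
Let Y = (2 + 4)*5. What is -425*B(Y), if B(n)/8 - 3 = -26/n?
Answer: -21760/3 ≈ -7253.3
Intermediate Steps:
Y = 30 (Y = 6*5 = 30)
B(n) = 24 - 208/n (B(n) = 24 + 8*(-26/n) = 24 - 208/n)
-425*B(Y) = -425*(24 - 208/30) = -425*(24 - 208*1/30) = -425*(24 - 104/15) = -425*256/15 = -21760/3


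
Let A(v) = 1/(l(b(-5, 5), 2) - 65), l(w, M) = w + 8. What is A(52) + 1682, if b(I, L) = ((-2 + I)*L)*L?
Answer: 390223/232 ≈ 1682.0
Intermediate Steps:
b(I, L) = L²*(-2 + I) (b(I, L) = (L*(-2 + I))*L = L²*(-2 + I))
l(w, M) = 8 + w
A(v) = -1/232 (A(v) = 1/((8 + 5²*(-2 - 5)) - 65) = 1/((8 + 25*(-7)) - 65) = 1/((8 - 175) - 65) = 1/(-167 - 65) = 1/(-232) = -1/232)
A(52) + 1682 = -1/232 + 1682 = 390223/232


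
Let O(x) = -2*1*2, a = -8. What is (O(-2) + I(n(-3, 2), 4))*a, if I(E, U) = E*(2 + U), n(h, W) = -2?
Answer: 128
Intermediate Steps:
O(x) = -4 (O(x) = -2*2 = -4)
(O(-2) + I(n(-3, 2), 4))*a = (-4 - 2*(2 + 4))*(-8) = (-4 - 2*6)*(-8) = (-4 - 12)*(-8) = -16*(-8) = 128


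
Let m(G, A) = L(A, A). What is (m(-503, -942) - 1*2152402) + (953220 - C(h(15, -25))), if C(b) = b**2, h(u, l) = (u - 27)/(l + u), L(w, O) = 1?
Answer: -29979561/25 ≈ -1.1992e+6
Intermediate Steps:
m(G, A) = 1
h(u, l) = (-27 + u)/(l + u)
(m(-503, -942) - 1*2152402) + (953220 - C(h(15, -25))) = (1 - 1*2152402) + (953220 - ((-27 + 15)/(-25 + 15))**2) = (1 - 2152402) + (953220 - (-12/(-10))**2) = -2152401 + (953220 - (-1/10*(-12))**2) = -2152401 + (953220 - (6/5)**2) = -2152401 + (953220 - 1*36/25) = -2152401 + (953220 - 36/25) = -2152401 + 23830464/25 = -29979561/25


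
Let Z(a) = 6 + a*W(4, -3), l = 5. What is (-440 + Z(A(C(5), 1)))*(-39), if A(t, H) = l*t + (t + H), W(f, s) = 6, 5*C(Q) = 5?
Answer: 15288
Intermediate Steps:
C(Q) = 1 (C(Q) = (⅕)*5 = 1)
A(t, H) = H + 6*t (A(t, H) = 5*t + (t + H) = 5*t + (H + t) = H + 6*t)
Z(a) = 6 + 6*a (Z(a) = 6 + a*6 = 6 + 6*a)
(-440 + Z(A(C(5), 1)))*(-39) = (-440 + (6 + 6*(1 + 6*1)))*(-39) = (-440 + (6 + 6*(1 + 6)))*(-39) = (-440 + (6 + 6*7))*(-39) = (-440 + (6 + 42))*(-39) = (-440 + 48)*(-39) = -392*(-39) = 15288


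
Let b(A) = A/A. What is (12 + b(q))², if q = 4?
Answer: 169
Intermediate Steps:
b(A) = 1
(12 + b(q))² = (12 + 1)² = 13² = 169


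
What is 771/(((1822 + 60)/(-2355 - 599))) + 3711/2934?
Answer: -1112550109/920298 ≈ -1208.9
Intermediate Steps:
771/(((1822 + 60)/(-2355 - 599))) + 3711/2934 = 771/((1882/(-2954))) + 3711*(1/2934) = 771/((1882*(-1/2954))) + 1237/978 = 771/(-941/1477) + 1237/978 = 771*(-1477/941) + 1237/978 = -1138767/941 + 1237/978 = -1112550109/920298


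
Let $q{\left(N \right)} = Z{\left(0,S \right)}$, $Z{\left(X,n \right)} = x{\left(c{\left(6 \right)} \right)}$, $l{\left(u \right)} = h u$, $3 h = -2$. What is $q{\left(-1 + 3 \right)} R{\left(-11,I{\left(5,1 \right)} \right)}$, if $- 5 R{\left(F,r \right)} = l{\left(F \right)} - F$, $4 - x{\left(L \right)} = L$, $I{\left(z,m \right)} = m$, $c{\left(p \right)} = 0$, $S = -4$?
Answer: $- \frac{44}{3} \approx -14.667$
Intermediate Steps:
$h = - \frac{2}{3}$ ($h = \frac{1}{3} \left(-2\right) = - \frac{2}{3} \approx -0.66667$)
$l{\left(u \right)} = - \frac{2 u}{3}$
$x{\left(L \right)} = 4 - L$
$Z{\left(X,n \right)} = 4$ ($Z{\left(X,n \right)} = 4 - 0 = 4 + 0 = 4$)
$q{\left(N \right)} = 4$
$R{\left(F,r \right)} = \frac{F}{3}$ ($R{\left(F,r \right)} = - \frac{- \frac{2 F}{3} - F}{5} = - \frac{\left(- \frac{5}{3}\right) F}{5} = \frac{F}{3}$)
$q{\left(-1 + 3 \right)} R{\left(-11,I{\left(5,1 \right)} \right)} = 4 \cdot \frac{1}{3} \left(-11\right) = 4 \left(- \frac{11}{3}\right) = - \frac{44}{3}$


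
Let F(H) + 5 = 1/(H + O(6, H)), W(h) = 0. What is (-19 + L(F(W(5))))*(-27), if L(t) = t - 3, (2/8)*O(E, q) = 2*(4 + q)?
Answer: 23301/32 ≈ 728.16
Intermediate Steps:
O(E, q) = 32 + 8*q (O(E, q) = 4*(2*(4 + q)) = 4*(8 + 2*q) = 32 + 8*q)
F(H) = -5 + 1/(32 + 9*H) (F(H) = -5 + 1/(H + (32 + 8*H)) = -5 + 1/(32 + 9*H))
L(t) = -3 + t
(-19 + L(F(W(5))))*(-27) = (-19 + (-3 + 3*(-53 - 15*0)/(32 + 9*0)))*(-27) = (-19 + (-3 + 3*(-53 + 0)/(32 + 0)))*(-27) = (-19 + (-3 + 3*(-53)/32))*(-27) = (-19 + (-3 + 3*(1/32)*(-53)))*(-27) = (-19 + (-3 - 159/32))*(-27) = (-19 - 255/32)*(-27) = -863/32*(-27) = 23301/32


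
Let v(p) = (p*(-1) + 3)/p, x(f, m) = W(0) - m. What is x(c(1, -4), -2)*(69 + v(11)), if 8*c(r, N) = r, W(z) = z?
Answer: 1502/11 ≈ 136.55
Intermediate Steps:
c(r, N) = r/8
x(f, m) = -m (x(f, m) = 0 - m = -m)
v(p) = (3 - p)/p (v(p) = (-p + 3)/p = (3 - p)/p)
x(c(1, -4), -2)*(69 + v(11)) = (-1*(-2))*(69 + (3 - 1*11)/11) = 2*(69 + (3 - 11)/11) = 2*(69 + (1/11)*(-8)) = 2*(69 - 8/11) = 2*(751/11) = 1502/11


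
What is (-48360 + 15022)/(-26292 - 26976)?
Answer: 16669/26634 ≈ 0.62585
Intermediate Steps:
(-48360 + 15022)/(-26292 - 26976) = -33338/(-53268) = -33338*(-1/53268) = 16669/26634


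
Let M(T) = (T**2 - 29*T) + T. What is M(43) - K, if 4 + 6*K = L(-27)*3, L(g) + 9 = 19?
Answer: 1922/3 ≈ 640.67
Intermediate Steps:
L(g) = 10 (L(g) = -9 + 19 = 10)
M(T) = T**2 - 28*T
K = 13/3 (K = -2/3 + (10*3)/6 = -2/3 + (1/6)*30 = -2/3 + 5 = 13/3 ≈ 4.3333)
M(43) - K = 43*(-28 + 43) - 1*13/3 = 43*15 - 13/3 = 645 - 13/3 = 1922/3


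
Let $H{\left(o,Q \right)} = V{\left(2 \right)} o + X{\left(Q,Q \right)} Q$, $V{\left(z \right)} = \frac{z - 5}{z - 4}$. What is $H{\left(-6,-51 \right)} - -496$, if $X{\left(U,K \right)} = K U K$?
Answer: $6765688$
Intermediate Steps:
$V{\left(z \right)} = \frac{-5 + z}{-4 + z}$
$X{\left(U,K \right)} = U K^{2}$
$H{\left(o,Q \right)} = Q^{4} + \frac{3 o}{2}$ ($H{\left(o,Q \right)} = \frac{-5 + 2}{-4 + 2} o + Q Q^{2} Q = \frac{1}{-2} \left(-3\right) o + Q^{3} Q = \left(- \frac{1}{2}\right) \left(-3\right) o + Q^{4} = \frac{3 o}{2} + Q^{4} = Q^{4} + \frac{3 o}{2}$)
$H{\left(-6,-51 \right)} - -496 = \left(\left(-51\right)^{4} + \frac{3}{2} \left(-6\right)\right) - -496 = \left(6765201 - 9\right) + \left(-1615 + 2111\right) = 6765192 + 496 = 6765688$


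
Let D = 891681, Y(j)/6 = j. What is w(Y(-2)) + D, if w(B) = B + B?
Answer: 891657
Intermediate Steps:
Y(j) = 6*j
w(B) = 2*B
w(Y(-2)) + D = 2*(6*(-2)) + 891681 = 2*(-12) + 891681 = -24 + 891681 = 891657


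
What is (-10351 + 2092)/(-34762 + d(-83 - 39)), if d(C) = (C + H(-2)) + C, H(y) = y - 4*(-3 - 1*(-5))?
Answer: 2753/11672 ≈ 0.23586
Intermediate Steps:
H(y) = -8 + y (H(y) = y - 4*(-3 + 5) = y - 4*2 = y - 8 = -8 + y)
d(C) = -10 + 2*C (d(C) = (C + (-8 - 2)) + C = (C - 10) + C = (-10 + C) + C = -10 + 2*C)
(-10351 + 2092)/(-34762 + d(-83 - 39)) = (-10351 + 2092)/(-34762 + (-10 + 2*(-83 - 39))) = -8259/(-34762 + (-10 + 2*(-122))) = -8259/(-34762 + (-10 - 244)) = -8259/(-34762 - 254) = -8259/(-35016) = -8259*(-1/35016) = 2753/11672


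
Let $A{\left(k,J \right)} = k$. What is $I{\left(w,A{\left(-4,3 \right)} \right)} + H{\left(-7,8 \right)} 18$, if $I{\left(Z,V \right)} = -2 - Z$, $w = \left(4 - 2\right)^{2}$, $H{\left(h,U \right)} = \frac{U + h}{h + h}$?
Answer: $- \frac{51}{7} \approx -7.2857$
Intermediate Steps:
$H{\left(h,U \right)} = \frac{U + h}{2 h}$
$w = 4$ ($w = 2^{2} = 4$)
$I{\left(w,A{\left(-4,3 \right)} \right)} + H{\left(-7,8 \right)} 18 = \left(-2 - 4\right) + \frac{8 - 7}{2 \left(-7\right)} 18 = \left(-2 - 4\right) + \frac{1}{2} \left(- \frac{1}{7}\right) 1 \cdot 18 = -6 - \frac{9}{7} = - \frac{51}{7}$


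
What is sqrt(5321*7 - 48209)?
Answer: 3*I*sqrt(1218) ≈ 104.7*I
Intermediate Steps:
sqrt(5321*7 - 48209) = sqrt(37247 - 48209) = sqrt(-10962) = 3*I*sqrt(1218)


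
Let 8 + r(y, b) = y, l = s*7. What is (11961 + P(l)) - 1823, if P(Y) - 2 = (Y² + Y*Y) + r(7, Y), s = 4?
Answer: 11707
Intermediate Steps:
l = 28 (l = 4*7 = 28)
r(y, b) = -8 + y
P(Y) = 1 + 2*Y² (P(Y) = 2 + ((Y² + Y*Y) + (-8 + 7)) = 2 + ((Y² + Y²) - 1) = 2 + (2*Y² - 1) = 2 + (-1 + 2*Y²) = 1 + 2*Y²)
(11961 + P(l)) - 1823 = (11961 + (1 + 2*28²)) - 1823 = (11961 + (1 + 2*784)) - 1823 = (11961 + (1 + 1568)) - 1823 = (11961 + 1569) - 1823 = 13530 - 1823 = 11707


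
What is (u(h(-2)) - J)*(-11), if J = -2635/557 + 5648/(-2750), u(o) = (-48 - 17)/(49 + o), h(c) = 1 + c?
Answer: -199630589/3342000 ≈ -59.734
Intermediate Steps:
u(o) = -65/(49 + o)
J = -5196093/765875 (J = -2635*1/557 + 5648*(-1/2750) = -2635/557 - 2824/1375 = -5196093/765875 ≈ -6.7845)
(u(h(-2)) - J)*(-11) = (-65/(49 + (1 - 2)) - 1*(-5196093/765875))*(-11) = (-65/(49 - 1) + 5196093/765875)*(-11) = (-65/48 + 5196093/765875)*(-11) = (199630589/36762000)*(-11) = -199630589/3342000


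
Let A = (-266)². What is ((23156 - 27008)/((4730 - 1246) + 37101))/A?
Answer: -963/717908065 ≈ -1.3414e-6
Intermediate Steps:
A = 70756
((23156 - 27008)/((4730 - 1246) + 37101))/A = ((23156 - 27008)/((4730 - 1246) + 37101))/70756 = -3852/(3484 + 37101)*(1/70756) = -3852/40585*(1/70756) = -3852*1/40585*(1/70756) = -3852/40585*1/70756 = -963/717908065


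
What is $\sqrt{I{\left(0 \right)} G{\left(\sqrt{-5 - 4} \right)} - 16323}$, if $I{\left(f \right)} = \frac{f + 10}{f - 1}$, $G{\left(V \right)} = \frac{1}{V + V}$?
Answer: $\frac{\sqrt{-146907 + 15 i}}{3} \approx 0.0065226 + 127.76 i$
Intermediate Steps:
$G{\left(V \right)} = \frac{1}{2 V}$
$I{\left(f \right)} = \frac{10 + f}{-1 + f}$
$\sqrt{I{\left(0 \right)} G{\left(\sqrt{-5 - 4} \right)} - 16323} = \sqrt{\frac{10 + 0}{-1 + 0} \frac{1}{2 \sqrt{-5 - 4}} - 16323} = \sqrt{\frac{1}{-1} \cdot 10 \frac{1}{2 \sqrt{-9}} - 16323} = \sqrt{\left(-1\right) 10 \frac{1}{2 \cdot 3 i} - 16323} = \sqrt{- 10 \frac{\left(- \frac{1}{3}\right) i}{2} - 16323} = \sqrt{- 10 \left(- \frac{i}{6}\right) - 16323} = \sqrt{\frac{5 i}{3} - 16323} = \sqrt{-16323 + \frac{5 i}{3}}$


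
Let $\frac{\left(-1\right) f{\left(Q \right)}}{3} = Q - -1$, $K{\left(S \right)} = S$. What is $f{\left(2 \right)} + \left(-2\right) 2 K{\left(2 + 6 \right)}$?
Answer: $-41$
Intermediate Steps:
$f{\left(Q \right)} = -3 - 3 Q$ ($f{\left(Q \right)} = - 3 \left(Q - -1\right) = - 3 \left(Q + 1\right) = - 3 \left(1 + Q\right) = -3 - 3 Q$)
$f{\left(2 \right)} + \left(-2\right) 2 K{\left(2 + 6 \right)} = \left(-3 - 6\right) + \left(-2\right) 2 \left(2 + 6\right) = \left(-3 - 6\right) - 32 = -9 - 32 = -41$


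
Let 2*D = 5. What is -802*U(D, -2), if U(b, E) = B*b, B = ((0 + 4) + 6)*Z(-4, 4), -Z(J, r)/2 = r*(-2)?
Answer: -320800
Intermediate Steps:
Z(J, r) = 4*r (Z(J, r) = -2*r*(-2) = -(-4)*r = 4*r)
D = 5/2 (D = (½)*5 = 5/2 ≈ 2.5000)
B = 160 (B = ((0 + 4) + 6)*(4*4) = (4 + 6)*16 = 10*16 = 160)
U(b, E) = 160*b
-802*U(D, -2) = -128320*5/2 = -802*400 = -320800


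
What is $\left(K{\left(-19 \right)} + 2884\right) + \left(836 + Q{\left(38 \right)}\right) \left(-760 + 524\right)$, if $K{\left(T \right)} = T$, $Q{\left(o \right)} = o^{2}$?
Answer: $-535215$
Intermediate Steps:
$\left(K{\left(-19 \right)} + 2884\right) + \left(836 + Q{\left(38 \right)}\right) \left(-760 + 524\right) = \left(-19 + 2884\right) + \left(836 + 38^{2}\right) \left(-760 + 524\right) = 2865 + \left(836 + 1444\right) \left(-236\right) = 2865 + 2280 \left(-236\right) = 2865 - 538080 = -535215$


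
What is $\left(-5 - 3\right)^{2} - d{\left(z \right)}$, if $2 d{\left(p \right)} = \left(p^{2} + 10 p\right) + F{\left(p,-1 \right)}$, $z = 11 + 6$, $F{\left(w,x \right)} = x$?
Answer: $-165$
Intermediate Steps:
$z = 17$
$d{\left(p \right)} = - \frac{1}{2} + \frac{p^{2}}{2} + 5 p$ ($d{\left(p \right)} = \frac{\left(p^{2} + 10 p\right) - 1}{2} = \frac{-1 + p^{2} + 10 p}{2} = - \frac{1}{2} + \frac{p^{2}}{2} + 5 p$)
$\left(-5 - 3\right)^{2} - d{\left(z \right)} = \left(-5 - 3\right)^{2} - \left(- \frac{1}{2} + \frac{17^{2}}{2} + 5 \cdot 17\right) = \left(-8\right)^{2} - \left(- \frac{1}{2} + \frac{1}{2} \cdot 289 + 85\right) = 64 - \left(- \frac{1}{2} + \frac{289}{2} + 85\right) = 64 - 229 = -165$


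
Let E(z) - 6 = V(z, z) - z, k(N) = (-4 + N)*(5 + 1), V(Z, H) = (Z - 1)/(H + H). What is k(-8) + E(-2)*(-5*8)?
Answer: -422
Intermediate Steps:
V(Z, H) = (-1 + Z)/(2*H) (V(Z, H) = (-1 + Z)/((2*H)) = (-1 + Z)*(1/(2*H)) = (-1 + Z)/(2*H))
k(N) = -24 + 6*N (k(N) = (-4 + N)*6 = -24 + 6*N)
E(z) = 6 - z + (-1 + z)/(2*z) (E(z) = 6 + ((-1 + z)/(2*z) - z) = 6 + (-z + (-1 + z)/(2*z)) = 6 - z + (-1 + z)/(2*z))
k(-8) + E(-2)*(-5*8) = (-24 + 6*(-8)) + (13/2 - 1*(-2) - ½/(-2))*(-5*8) = (-24 - 48) + (13/2 + 2 - ½*(-½))*(-40) = -72 + (13/2 + 2 + ¼)*(-40) = -72 + (35/4)*(-40) = -72 - 350 = -422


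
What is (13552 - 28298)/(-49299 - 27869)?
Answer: 7373/38584 ≈ 0.19109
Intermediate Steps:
(13552 - 28298)/(-49299 - 27869) = -14746/(-77168) = -14746*(-1/77168) = 7373/38584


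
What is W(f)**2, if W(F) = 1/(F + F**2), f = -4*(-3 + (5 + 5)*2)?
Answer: 1/20757136 ≈ 4.8176e-8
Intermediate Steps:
f = -68 (f = -4*(-3 + 10*2) = -4*(-3 + 20) = -4*17 = -68)
W(f)**2 = (1/((-68)*(1 - 68)))**2 = (-1/68/(-67))**2 = (-1/68*(-1/67))**2 = (1/4556)**2 = 1/20757136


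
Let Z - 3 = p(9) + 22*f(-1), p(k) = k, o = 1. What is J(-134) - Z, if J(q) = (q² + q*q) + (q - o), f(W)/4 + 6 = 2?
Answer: 36117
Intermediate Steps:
f(W) = -16 (f(W) = -24 + 4*2 = -24 + 8 = -16)
Z = -340 (Z = 3 + (9 + 22*(-16)) = 3 + (9 - 352) = 3 - 343 = -340)
J(q) = -1 + q + 2*q² (J(q) = (q² + q*q) + (q - 1*1) = (q² + q²) + (q - 1) = 2*q² + (-1 + q) = -1 + q + 2*q²)
J(-134) - Z = (-1 - 134 + 2*(-134)²) - 1*(-340) = (-1 - 134 + 2*17956) + 340 = (-1 - 134 + 35912) + 340 = 35777 + 340 = 36117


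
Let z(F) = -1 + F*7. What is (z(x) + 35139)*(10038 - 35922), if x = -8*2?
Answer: -906612984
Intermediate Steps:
x = -16
z(F) = -1 + 7*F
(z(x) + 35139)*(10038 - 35922) = ((-1 + 7*(-16)) + 35139)*(10038 - 35922) = ((-1 - 112) + 35139)*(-25884) = (-113 + 35139)*(-25884) = 35026*(-25884) = -906612984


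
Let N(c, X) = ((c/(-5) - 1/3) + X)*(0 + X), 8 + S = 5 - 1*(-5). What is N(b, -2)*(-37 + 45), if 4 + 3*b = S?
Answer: 176/5 ≈ 35.200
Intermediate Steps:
S = 2 (S = -8 + (5 - 1*(-5)) = -8 + (5 + 5) = -8 + 10 = 2)
b = -2/3 (b = -4/3 + (1/3)*2 = -4/3 + 2/3 = -2/3 ≈ -0.66667)
N(c, X) = X*(-1/3 + X - c/5) (N(c, X) = ((c*(-1/5) - 1*1/3) + X)*X = ((-c/5 - 1/3) + X)*X = ((-1/3 - c/5) + X)*X = (-1/3 + X - c/5)*X = X*(-1/3 + X - c/5))
N(b, -2)*(-37 + 45) = ((1/15)*(-2)*(-5 - 3*(-2/3) + 15*(-2)))*(-37 + 45) = ((1/15)*(-2)*(-5 + 2 - 30))*8 = ((1/15)*(-2)*(-33))*8 = (22/5)*8 = 176/5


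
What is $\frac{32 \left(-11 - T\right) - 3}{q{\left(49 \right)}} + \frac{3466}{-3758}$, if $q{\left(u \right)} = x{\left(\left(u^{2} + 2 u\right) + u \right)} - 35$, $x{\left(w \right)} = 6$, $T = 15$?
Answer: $\frac{1518708}{54491} \approx 27.871$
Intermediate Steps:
$q{\left(u \right)} = -29$ ($q{\left(u \right)} = 6 - 35 = -29$)
$\frac{32 \left(-11 - T\right) - 3}{q{\left(49 \right)}} + \frac{3466}{-3758} = \frac{32 \left(-11 - 15\right) - 3}{-29} + \frac{3466}{-3758} = \left(32 \left(-11 - 15\right) - 3\right) \left(- \frac{1}{29}\right) + 3466 \left(- \frac{1}{3758}\right) = \left(32 \left(-26\right) - 3\right) \left(- \frac{1}{29}\right) - \frac{1733}{1879} = \left(-832 - 3\right) \left(- \frac{1}{29}\right) - \frac{1733}{1879} = \left(-835\right) \left(- \frac{1}{29}\right) - \frac{1733}{1879} = \frac{835}{29} - \frac{1733}{1879} = \frac{1518708}{54491}$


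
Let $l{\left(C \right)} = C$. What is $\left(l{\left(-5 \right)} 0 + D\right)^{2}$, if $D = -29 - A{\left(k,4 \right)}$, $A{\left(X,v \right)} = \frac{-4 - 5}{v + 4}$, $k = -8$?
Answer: $\frac{49729}{64} \approx 777.02$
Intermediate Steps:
$A{\left(X,v \right)} = - \frac{9}{4 + v}$
$D = - \frac{223}{8}$ ($D = -29 - - \frac{9}{4 + 4} = -29 - - \frac{9}{8} = -29 + \frac{9}{8} = - \frac{223}{8} \approx -27.875$)
$\left(l{\left(-5 \right)} 0 + D\right)^{2} = \left(\left(-5\right) 0 - \frac{223}{8}\right)^{2} = \left(0 - \frac{223}{8}\right)^{2} = \left(- \frac{223}{8}\right)^{2} = \frac{49729}{64}$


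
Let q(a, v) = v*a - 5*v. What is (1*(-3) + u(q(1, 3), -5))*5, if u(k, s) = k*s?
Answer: 285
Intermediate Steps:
q(a, v) = -5*v + a*v (q(a, v) = a*v - 5*v = -5*v + a*v)
(1*(-3) + u(q(1, 3), -5))*5 = (1*(-3) + (3*(-5 + 1))*(-5))*5 = (-3 + (3*(-4))*(-5))*5 = (-3 - 12*(-5))*5 = (-3 + 60)*5 = 57*5 = 285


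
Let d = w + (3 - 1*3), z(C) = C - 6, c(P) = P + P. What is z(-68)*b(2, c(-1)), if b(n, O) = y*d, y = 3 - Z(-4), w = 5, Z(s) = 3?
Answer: 0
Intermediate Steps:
c(P) = 2*P
z(C) = -6 + C
y = 0 (y = 3 - 1*3 = 3 - 3 = 0)
d = 5 (d = 5 + (3 - 1*3) = 5 + (3 - 3) = 5 + 0 = 5)
b(n, O) = 0 (b(n, O) = 0*5 = 0)
z(-68)*b(2, c(-1)) = (-6 - 68)*0 = -74*0 = 0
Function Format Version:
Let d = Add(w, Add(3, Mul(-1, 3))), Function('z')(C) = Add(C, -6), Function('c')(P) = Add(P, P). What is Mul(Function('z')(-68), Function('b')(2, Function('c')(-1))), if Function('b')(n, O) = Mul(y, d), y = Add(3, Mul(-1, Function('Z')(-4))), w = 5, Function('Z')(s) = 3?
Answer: 0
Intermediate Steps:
Function('c')(P) = Mul(2, P)
Function('z')(C) = Add(-6, C)
y = 0 (y = Add(3, Mul(-1, 3)) = Add(3, -3) = 0)
d = 5 (d = Add(5, Add(3, Mul(-1, 3))) = Add(5, Add(3, -3)) = Add(5, 0) = 5)
Function('b')(n, O) = 0 (Function('b')(n, O) = Mul(0, 5) = 0)
Mul(Function('z')(-68), Function('b')(2, Function('c')(-1))) = Mul(Add(-6, -68), 0) = Mul(-74, 0) = 0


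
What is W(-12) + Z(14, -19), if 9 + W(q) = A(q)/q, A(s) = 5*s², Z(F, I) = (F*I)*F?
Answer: -3793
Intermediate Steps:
Z(F, I) = I*F²
W(q) = -9 + 5*q (W(q) = -9 + (5*q²)/q = -9 + 5*q)
W(-12) + Z(14, -19) = (-9 + 5*(-12)) - 19*14² = (-9 - 60) - 19*196 = -69 - 3724 = -3793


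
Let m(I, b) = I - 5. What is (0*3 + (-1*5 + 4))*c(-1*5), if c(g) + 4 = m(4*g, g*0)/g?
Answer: -1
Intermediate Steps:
m(I, b) = -5 + I
c(g) = -4 + (-5 + 4*g)/g
(0*3 + (-1*5 + 4))*c(-1*5) = (0*3 + (-1*5 + 4))*(-5/((-1*5))) = (0 + (-5 + 4))*(-5/(-5)) = (0 - 1)*(-5*(-⅕)) = -1*1 = -1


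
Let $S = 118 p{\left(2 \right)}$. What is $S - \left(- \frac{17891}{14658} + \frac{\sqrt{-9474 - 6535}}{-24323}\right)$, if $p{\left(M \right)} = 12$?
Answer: $\frac{20773619}{14658} + \frac{i \sqrt{16009}}{24323} \approx 1417.2 + 0.0052019 i$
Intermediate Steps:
$S = 1416$ ($S = 118 \cdot 12 = 1416$)
$S - \left(- \frac{17891}{14658} + \frac{\sqrt{-9474 - 6535}}{-24323}\right) = 1416 - \left(- \frac{17891}{14658} + \frac{\sqrt{-9474 - 6535}}{-24323}\right) = 1416 - \left(\left(-17891\right) \frac{1}{14658} + \sqrt{-16009} \left(- \frac{1}{24323}\right)\right) = 1416 - \left(- \frac{17891}{14658} + i \sqrt{16009} \left(- \frac{1}{24323}\right)\right) = 1416 - \left(- \frac{17891}{14658} - \frac{i \sqrt{16009}}{24323}\right) = 1416 + \left(\frac{17891}{14658} + \frac{i \sqrt{16009}}{24323}\right) = \frac{20773619}{14658} + \frac{i \sqrt{16009}}{24323}$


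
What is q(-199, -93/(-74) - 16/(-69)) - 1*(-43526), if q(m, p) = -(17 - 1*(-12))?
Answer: 43497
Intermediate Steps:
q(m, p) = -29 (q(m, p) = -(17 + 12) = -1*29 = -29)
q(-199, -93/(-74) - 16/(-69)) - 1*(-43526) = -29 - 1*(-43526) = -29 + 43526 = 43497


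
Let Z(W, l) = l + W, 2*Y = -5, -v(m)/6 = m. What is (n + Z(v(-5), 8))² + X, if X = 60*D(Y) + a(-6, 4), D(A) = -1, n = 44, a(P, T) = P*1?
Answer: 6658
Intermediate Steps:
v(m) = -6*m
Y = -5/2 (Y = (½)*(-5) = -5/2 ≈ -2.5000)
a(P, T) = P
Z(W, l) = W + l
X = -66 (X = 60*(-1) - 6 = -60 - 6 = -66)
(n + Z(v(-5), 8))² + X = (44 + (-6*(-5) + 8))² - 66 = (44 + (30 + 8))² - 66 = (44 + 38)² - 66 = 82² - 66 = 6724 - 66 = 6658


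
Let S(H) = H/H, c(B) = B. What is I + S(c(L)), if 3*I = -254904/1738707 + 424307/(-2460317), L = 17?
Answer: 3822806991580/4277770390119 ≈ 0.89364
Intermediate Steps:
S(H) = 1
I = -454963398539/4277770390119 (I = (-254904/1738707 + 424307/(-2460317))/3 = (-254904*1/1738707 + 424307*(-1/2460317))/3 = (-84968/579569 - 424307/2460317)/3 = (⅓)*(-454963398539/1425923463373) = -454963398539/4277770390119 ≈ -0.10636)
I + S(c(L)) = -454963398539/4277770390119 + 1 = 3822806991580/4277770390119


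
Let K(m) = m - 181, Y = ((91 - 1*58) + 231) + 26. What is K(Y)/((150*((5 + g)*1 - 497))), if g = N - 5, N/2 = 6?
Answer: -109/72750 ≈ -0.0014983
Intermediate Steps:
N = 12 (N = 2*6 = 12)
g = 7 (g = 12 - 5 = 7)
Y = 290 (Y = ((91 - 58) + 231) + 26 = (33 + 231) + 26 = 264 + 26 = 290)
K(m) = -181 + m
K(Y)/((150*((5 + g)*1 - 497))) = (-181 + 290)/((150*((5 + 7)*1 - 497))) = 109/((150*(12*1 - 497))) = 109/((150*(12 - 497))) = 109/((150*(-485))) = 109/(-72750) = 109*(-1/72750) = -109/72750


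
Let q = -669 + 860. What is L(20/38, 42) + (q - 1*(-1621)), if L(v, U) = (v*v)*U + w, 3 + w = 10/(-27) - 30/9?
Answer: 17709623/9747 ≈ 1816.9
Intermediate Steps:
q = 191
w = -181/27 (w = -3 + (10/(-27) - 30/9) = -3 + (10*(-1/27) - 30*1/9) = -3 + (-10/27 - 10/3) = -3 - 100/27 = -181/27 ≈ -6.7037)
L(v, U) = -181/27 + U*v**2 (L(v, U) = (v*v)*U - 181/27 = v**2*U - 181/27 = U*v**2 - 181/27 = -181/27 + U*v**2)
L(20/38, 42) + (q - 1*(-1621)) = (-181/27 + 42*(20/38)**2) + (191 - 1*(-1621)) = (-181/27 + 42*(20*(1/38))**2) + (191 + 1621) = (-181/27 + 42*(10/19)**2) + 1812 = (-181/27 + 42*(100/361)) + 1812 = (-181/27 + 4200/361) + 1812 = 48059/9747 + 1812 = 17709623/9747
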